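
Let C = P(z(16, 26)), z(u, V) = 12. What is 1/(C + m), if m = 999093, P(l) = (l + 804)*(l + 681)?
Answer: 1/1564581 ≈ 6.3915e-7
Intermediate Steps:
P(l) = (681 + l)*(804 + l) (P(l) = (804 + l)*(681 + l) = (681 + l)*(804 + l))
C = 565488 (C = 547524 + 12² + 1485*12 = 547524 + 144 + 17820 = 565488)
1/(C + m) = 1/(565488 + 999093) = 1/1564581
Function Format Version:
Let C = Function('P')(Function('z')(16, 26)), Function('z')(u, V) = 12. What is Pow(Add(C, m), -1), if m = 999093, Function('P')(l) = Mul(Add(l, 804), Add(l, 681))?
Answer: Rational(1, 1564581) ≈ 6.3915e-7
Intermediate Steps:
Function('P')(l) = Mul(Add(681, l), Add(804, l)) (Function('P')(l) = Mul(Add(804, l), Add(681, l)) = Mul(Add(681, l), Add(804, l)))
C = 565488 (C = Add(547524, Pow(12, 2), Mul(1485, 12)) = Add(547524, 144, 17820) = 565488)
Pow(Add(C, m), -1) = Pow(Add(565488, 999093), -1) = Pow(1564581, -1) = Rational(1, 1564581)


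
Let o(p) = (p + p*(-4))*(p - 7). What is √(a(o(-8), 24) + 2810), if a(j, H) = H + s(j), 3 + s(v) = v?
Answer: √2471 ≈ 49.709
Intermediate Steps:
o(p) = -3*p*(-7 + p) (o(p) = (p - 4*p)*(-7 + p) = (-3*p)*(-7 + p) = -3*p*(-7 + p))
s(v) = -3 + v
a(j, H) = -3 + H + j (a(j, H) = H + (-3 + j) = -3 + H + j)
√(a(o(-8), 24) + 2810) = √((-3 + 24 + 3*(-8)*(7 - 1*(-8))) + 2810) = √((-3 + 24 + 3*(-8)*(7 + 8)) + 2810) = √((-3 + 24 + 3*(-8)*15) + 2810) = √((-3 + 24 - 360) + 2810) = √(-339 + 2810) = √2471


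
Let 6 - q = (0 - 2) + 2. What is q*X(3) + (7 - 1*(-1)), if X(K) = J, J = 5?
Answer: 38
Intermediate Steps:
X(K) = 5
q = 6 (q = 6 - ((0 - 2) + 2) = 6 - (-2 + 2) = 6 - 1*0 = 6 + 0 = 6)
q*X(3) + (7 - 1*(-1)) = 6*5 + (7 - 1*(-1)) = 30 + (7 + 1) = 30 + 8 = 38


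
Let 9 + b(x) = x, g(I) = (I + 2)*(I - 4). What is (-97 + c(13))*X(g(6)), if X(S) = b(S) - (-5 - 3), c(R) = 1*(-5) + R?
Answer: -1335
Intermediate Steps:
g(I) = (-4 + I)*(2 + I) (g(I) = (2 + I)*(-4 + I) = (-4 + I)*(2 + I))
b(x) = -9 + x
c(R) = -5 + R
X(S) = -1 + S (X(S) = (-9 + S) - (-5 - 3) = (-9 + S) - 1*(-8) = (-9 + S) + 8 = -1 + S)
(-97 + c(13))*X(g(6)) = (-97 + (-5 + 13))*(-1 + (-8 + 6**2 - 2*6)) = (-97 + 8)*(-1 + (-8 + 36 - 12)) = -89*(-1 + 16) = -89*15 = -1335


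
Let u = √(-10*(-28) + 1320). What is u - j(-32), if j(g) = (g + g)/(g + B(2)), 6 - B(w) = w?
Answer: 264/7 ≈ 37.714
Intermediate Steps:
B(w) = 6 - w
u = 40 (u = √(280 + 1320) = √1600 = 40)
j(g) = 2*g/(4 + g) (j(g) = (g + g)/(g + (6 - 1*2)) = (2*g)/(g + (6 - 2)) = (2*g)/(g + 4) = (2*g)/(4 + g) = 2*g/(4 + g))
u - j(-32) = 40 - 2*(-32)/(4 - 32) = 40 - 2*(-32)/(-28) = 40 - 2*(-32)*(-1)/28 = 40 - 1*16/7 = 40 - 16/7 = 264/7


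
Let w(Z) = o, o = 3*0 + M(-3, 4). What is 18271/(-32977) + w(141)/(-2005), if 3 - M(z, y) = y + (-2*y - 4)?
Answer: -36996102/66118885 ≈ -0.55954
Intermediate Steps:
M(z, y) = 7 + y (M(z, y) = 3 - (y + (-2*y - 4)) = 3 - (y + (-4 - 2*y)) = 3 - (-4 - y) = 3 + (4 + y) = 7 + y)
o = 11 (o = 3*0 + (7 + 4) = 0 + 11 = 11)
w(Z) = 11
18271/(-32977) + w(141)/(-2005) = 18271/(-32977) + 11/(-2005) = 18271*(-1/32977) + 11*(-1/2005) = -18271/32977 - 11/2005 = -36996102/66118885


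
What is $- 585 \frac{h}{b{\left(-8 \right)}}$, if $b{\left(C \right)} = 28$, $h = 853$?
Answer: $- \frac{499005}{28} \approx -17822.0$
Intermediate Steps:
$- 585 \frac{h}{b{\left(-8 \right)}} = - 585 \cdot \frac{853}{28} = - 585 \cdot 853 \cdot \frac{1}{28} = \left(-585\right) \frac{853}{28} = - \frac{499005}{28}$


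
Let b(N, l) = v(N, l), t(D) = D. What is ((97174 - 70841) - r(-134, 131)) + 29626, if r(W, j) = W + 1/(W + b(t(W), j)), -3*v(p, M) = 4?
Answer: 22773761/406 ≈ 56093.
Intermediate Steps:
v(p, M) = -4/3 (v(p, M) = -1/3*4 = -4/3)
b(N, l) = -4/3
r(W, j) = W + 1/(-4/3 + W) (r(W, j) = W + 1/(W - 4/3) = W + 1/(-4/3 + W))
((97174 - 70841) - r(-134, 131)) + 29626 = ((97174 - 70841) - (3 - 4*(-134) + 3*(-134)**2)/(-4 + 3*(-134))) + 29626 = (26333 - (3 + 536 + 3*17956)/(-4 - 402)) + 29626 = (26333 - (3 + 536 + 53868)/(-406)) + 29626 = (26333 - (-1)*54407/406) + 29626 = (26333 - 1*(-54407/406)) + 29626 = (26333 + 54407/406) + 29626 = 10745605/406 + 29626 = 22773761/406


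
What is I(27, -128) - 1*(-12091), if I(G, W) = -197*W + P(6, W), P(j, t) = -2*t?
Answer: 37563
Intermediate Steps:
I(G, W) = -199*W (I(G, W) = -197*W - 2*W = -199*W)
I(27, -128) - 1*(-12091) = -199*(-128) - 1*(-12091) = 25472 + 12091 = 37563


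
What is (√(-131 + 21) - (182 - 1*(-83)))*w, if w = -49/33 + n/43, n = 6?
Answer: 505885/1419 - 1909*I*√110/1419 ≈ 356.51 - 14.11*I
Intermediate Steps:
w = -1909/1419 (w = -49/33 + 6/43 = -1909/1419 ≈ -1.3453)
(√(-131 + 21) - (182 - 1*(-83)))*w = (√(-131 + 21) - (182 - 1*(-83)))*(-1909/1419) = (√(-110) - (182 + 83))*(-1909/1419) = (I*√110 - 1*265)*(-1909/1419) = (I*√110 - 265)*(-1909/1419) = (-265 + I*√110)*(-1909/1419) = 505885/1419 - 1909*I*√110/1419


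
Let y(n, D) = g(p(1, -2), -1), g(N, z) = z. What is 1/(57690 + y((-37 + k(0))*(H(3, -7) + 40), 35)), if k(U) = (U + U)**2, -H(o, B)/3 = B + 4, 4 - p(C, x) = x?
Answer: 1/57689 ≈ 1.7334e-5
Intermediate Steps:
p(C, x) = 4 - x
H(o, B) = -12 - 3*B (H(o, B) = -3*(B + 4) = -3*(4 + B) = -12 - 3*B)
k(U) = 4*U**2 (k(U) = (2*U)**2 = 4*U**2)
y(n, D) = -1
1/(57690 + y((-37 + k(0))*(H(3, -7) + 40), 35)) = 1/(57690 - 1) = 1/57689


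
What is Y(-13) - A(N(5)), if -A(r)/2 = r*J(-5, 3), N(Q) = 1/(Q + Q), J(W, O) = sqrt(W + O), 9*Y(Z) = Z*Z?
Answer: 169/9 + I*sqrt(2)/5 ≈ 18.778 + 0.28284*I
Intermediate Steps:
Y(Z) = Z**2/9 (Y(Z) = (Z*Z)/9 = Z**2/9)
J(W, O) = sqrt(O + W)
N(Q) = 1/(2*Q)
A(r) = -2*I*r*sqrt(2) (A(r) = -2*r*sqrt(3 - 5) = -2*r*sqrt(-2) = -2*r*I*sqrt(2) = -2*I*r*sqrt(2))
Y(-13) - A(N(5)) = (1/9)*(-13)**2 - (-2)*I*(1/2)/5*sqrt(2) = (1/9)*169 - (-2)*I*(1/2)*(1/5)*sqrt(2) = 169/9 - (-2)*I*sqrt(2)/10 = 169/9 - (-1)*I*sqrt(2)/5 = 169/9 + I*sqrt(2)/5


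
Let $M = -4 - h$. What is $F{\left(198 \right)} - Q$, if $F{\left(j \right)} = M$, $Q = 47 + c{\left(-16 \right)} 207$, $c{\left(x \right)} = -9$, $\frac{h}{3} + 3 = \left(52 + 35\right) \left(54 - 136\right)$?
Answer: $23223$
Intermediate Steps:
$h = -21411$ ($h = -9 + 3 \left(52 + 35\right) \left(54 - 136\right) = -9 + 3 \cdot 87 \left(-82\right) = -9 + 3 \left(-7134\right) = -9 - 21402 = -21411$)
$Q = -1816$ ($Q = 47 - 1863 = -1816$)
$M = 21407$ ($M = -4 - -21411 = -4 + 21411 = 21407$)
$F{\left(j \right)} = 21407$
$F{\left(198 \right)} - Q = 21407 - -1816 = 21407 + 1816 = 23223$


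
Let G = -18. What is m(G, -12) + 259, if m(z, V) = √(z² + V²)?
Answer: 259 + 6*√13 ≈ 280.63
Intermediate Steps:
m(z, V) = √(V² + z²)
m(G, -12) + 259 = √((-12)² + (-18)²) + 259 = √(144 + 324) + 259 = √468 + 259 = 6*√13 + 259 = 259 + 6*√13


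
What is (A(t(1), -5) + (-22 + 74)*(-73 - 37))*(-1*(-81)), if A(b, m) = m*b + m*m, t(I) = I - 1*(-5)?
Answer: -463725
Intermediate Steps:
t(I) = 5 + I (t(I) = I + 5 = 5 + I)
A(b, m) = m² + b*m (A(b, m) = b*m + m² = m² + b*m)
(A(t(1), -5) + (-22 + 74)*(-73 - 37))*(-1*(-81)) = (-5*((5 + 1) - 5) + (-22 + 74)*(-73 - 37))*(-1*(-81)) = (-5*(6 - 5) + 52*(-110))*81 = (-5*1 - 5720)*81 = (-5 - 5720)*81 = -5725*81 = -463725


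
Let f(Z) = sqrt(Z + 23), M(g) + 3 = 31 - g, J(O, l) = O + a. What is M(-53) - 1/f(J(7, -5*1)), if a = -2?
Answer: 81 - sqrt(7)/14 ≈ 80.811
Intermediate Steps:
J(O, l) = -2 + O (J(O, l) = O - 2 = -2 + O)
M(g) = 28 - g (M(g) = -3 + (31 - g) = 28 - g)
f(Z) = sqrt(23 + Z)
M(-53) - 1/f(J(7, -5*1)) = (28 - 1*(-53)) - 1/(sqrt(23 + (-2 + 7))) = (28 + 53) - 1/(sqrt(23 + 5)) = 81 - 1/(sqrt(28)) = 81 - 1/(2*sqrt(7)) = 81 - sqrt(7)/14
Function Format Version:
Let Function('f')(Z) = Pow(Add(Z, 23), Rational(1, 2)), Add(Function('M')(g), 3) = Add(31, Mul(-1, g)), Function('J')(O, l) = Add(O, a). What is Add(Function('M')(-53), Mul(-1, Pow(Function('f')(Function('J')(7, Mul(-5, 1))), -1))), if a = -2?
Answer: Add(81, Mul(Rational(-1, 14), Pow(7, Rational(1, 2)))) ≈ 80.811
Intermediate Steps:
Function('J')(O, l) = Add(-2, O) (Function('J')(O, l) = Add(O, -2) = Add(-2, O))
Function('M')(g) = Add(28, Mul(-1, g)) (Function('M')(g) = Add(-3, Add(31, Mul(-1, g))) = Add(28, Mul(-1, g)))
Function('f')(Z) = Pow(Add(23, Z), Rational(1, 2))
Add(Function('M')(-53), Mul(-1, Pow(Function('f')(Function('J')(7, Mul(-5, 1))), -1))) = Add(Add(28, Mul(-1, -53)), Mul(-1, Pow(Pow(Add(23, Add(-2, 7)), Rational(1, 2)), -1))) = Add(Add(28, 53), Mul(-1, Pow(Pow(Add(23, 5), Rational(1, 2)), -1))) = Add(81, Mul(-1, Pow(Pow(28, Rational(1, 2)), -1))) = Add(81, Mul(-1, Pow(Mul(2, Pow(7, Rational(1, 2))), -1))) = Add(81, Mul(-1, Mul(Rational(1, 14), Pow(7, Rational(1, 2))))) = Add(81, Mul(Rational(-1, 14), Pow(7, Rational(1, 2))))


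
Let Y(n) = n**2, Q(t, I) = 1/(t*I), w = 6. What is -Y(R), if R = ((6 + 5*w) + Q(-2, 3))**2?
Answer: -2136750625/1296 ≈ -1.6487e+6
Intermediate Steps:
Q(t, I) = 1/(I*t)
R = 46225/36 (R = ((6 + 5*6) + 1/(3*(-2)))**2 = ((6 + 30) + (1/3)*(-1/2))**2 = (36 - 1/6)**2 = (215/6)**2 = 46225/36 ≈ 1284.0)
-Y(R) = -(46225/36)**2 = -1*2136750625/1296 = -2136750625/1296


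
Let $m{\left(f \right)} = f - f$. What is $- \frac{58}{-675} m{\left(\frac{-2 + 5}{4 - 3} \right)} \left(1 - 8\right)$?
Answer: $0$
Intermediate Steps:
$m{\left(f \right)} = 0$
$- \frac{58}{-675} m{\left(\frac{-2 + 5}{4 - 3} \right)} \left(1 - 8\right) = - \frac{58}{-675} \cdot 0 \left(1 - 8\right) = \left(-58\right) \left(- \frac{1}{675}\right) 0 \left(-7\right) = \frac{58}{675} \cdot 0 = 0$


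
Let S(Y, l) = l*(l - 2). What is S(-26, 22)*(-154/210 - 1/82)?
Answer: -40348/123 ≈ -328.03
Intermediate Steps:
S(Y, l) = l*(-2 + l)
S(-26, 22)*(-154/210 - 1/82) = (22*(-2 + 22))*(-154/210 - 1/82) = (22*20)*(-154*1/210 - 1*1/82) = 440*(-11/15 - 1/82) = 440*(-917/1230) = -40348/123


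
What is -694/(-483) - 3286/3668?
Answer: 68461/126546 ≈ 0.54100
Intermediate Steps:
-694/(-483) - 3286/3668 = -694*(-1/483) - 3286*1/3668 = 694/483 - 1643/1834 = 68461/126546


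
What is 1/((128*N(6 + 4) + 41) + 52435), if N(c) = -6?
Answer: 1/51708 ≈ 1.9339e-5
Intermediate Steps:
1/((128*N(6 + 4) + 41) + 52435) = 1/((128*(-6) + 41) + 52435) = 1/((-768 + 41) + 52435) = 1/(-727 + 52435) = 1/51708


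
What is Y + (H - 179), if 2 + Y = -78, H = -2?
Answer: -261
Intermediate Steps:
Y = -80 (Y = -2 - 78 = -80)
Y + (H - 179) = -80 + (-2 - 179) = -80 - 181 = -261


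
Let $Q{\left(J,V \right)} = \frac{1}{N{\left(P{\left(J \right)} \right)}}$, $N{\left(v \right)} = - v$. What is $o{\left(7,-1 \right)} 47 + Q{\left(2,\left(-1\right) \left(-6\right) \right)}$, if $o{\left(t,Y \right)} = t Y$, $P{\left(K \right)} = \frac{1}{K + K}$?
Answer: $-333$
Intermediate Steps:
$P{\left(K \right)} = \frac{1}{2 K}$
$o{\left(t,Y \right)} = Y t$
$Q{\left(J,V \right)} = - 2 J$ ($Q{\left(J,V \right)} = \frac{1}{\left(-1\right) \frac{1}{2 J}} = \frac{1}{\left(- \frac{1}{2}\right) \frac{1}{J}} = - 2 J$)
$o{\left(7,-1 \right)} 47 + Q{\left(2,\left(-1\right) \left(-6\right) \right)} = \left(-1\right) 7 \cdot 47 - 4 = \left(-7\right) 47 - 4 = -329 - 4 = -333$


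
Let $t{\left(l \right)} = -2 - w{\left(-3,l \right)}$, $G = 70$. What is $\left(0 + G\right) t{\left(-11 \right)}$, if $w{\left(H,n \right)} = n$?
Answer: $630$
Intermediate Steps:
$t{\left(l \right)} = -2 - l$
$\left(0 + G\right) t{\left(-11 \right)} = \left(0 + 70\right) \left(-2 - -11\right) = 70 \left(-2 + 11\right) = 70 \cdot 9 = 630$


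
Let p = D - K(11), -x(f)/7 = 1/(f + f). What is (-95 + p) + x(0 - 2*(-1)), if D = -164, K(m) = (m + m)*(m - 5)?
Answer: -1571/4 ≈ -392.75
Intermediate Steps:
K(m) = 2*m*(-5 + m) (K(m) = (2*m)*(-5 + m) = 2*m*(-5 + m))
x(f) = -7/(2*f) (x(f) = -7/(f + f) = -7*1/(2*f) = -7/(2*f))
p = -296 (p = -164 - 2*11*(-5 + 11) = -164 - 2*11*6 = -164 - 1*132 = -164 - 132 = -296)
(-95 + p) + x(0 - 2*(-1)) = (-95 - 296) - 7/(2*(0 - 2*(-1))) = -391 - 7/(2*(0 + 2)) = -391 - 7/2/2 = -391 - 7/2*½ = -391 - 7/4 = -1571/4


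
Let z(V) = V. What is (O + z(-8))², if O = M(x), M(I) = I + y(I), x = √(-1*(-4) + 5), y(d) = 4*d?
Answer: 49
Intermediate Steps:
x = 3 (x = √(4 + 5) = √9 = 3)
M(I) = 5*I (M(I) = I + 4*I = 5*I)
O = 15 (O = 5*3 = 15)
(O + z(-8))² = (15 - 8)² = 7² = 49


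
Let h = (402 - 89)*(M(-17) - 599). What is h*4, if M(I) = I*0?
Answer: -749948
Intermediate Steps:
M(I) = 0
h = -187487 (h = (402 - 89)*(0 - 599) = 313*(-599) = -187487)
h*4 = -187487*4 = -749948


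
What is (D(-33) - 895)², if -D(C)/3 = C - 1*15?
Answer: 564001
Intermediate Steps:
D(C) = 45 - 3*C (D(C) = -3*(C - 1*15) = -3*(C - 15) = -3*(-15 + C) = 45 - 3*C)
(D(-33) - 895)² = ((45 - 3*(-33)) - 895)² = ((45 + 99) - 895)² = (144 - 895)² = (-751)² = 564001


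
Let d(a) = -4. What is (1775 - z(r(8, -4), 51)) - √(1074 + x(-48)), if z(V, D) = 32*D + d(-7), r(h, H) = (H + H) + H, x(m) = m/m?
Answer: 147 - 5*√43 ≈ 114.21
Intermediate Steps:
x(m) = 1
r(h, H) = 3*H (r(h, H) = 2*H + H = 3*H)
z(V, D) = -4 + 32*D (z(V, D) = 32*D - 4 = -4 + 32*D)
(1775 - z(r(8, -4), 51)) - √(1074 + x(-48)) = (1775 - (-4 + 32*51)) - √(1074 + 1) = (1775 - (-4 + 1632)) - √1075 = (1775 - 1*1628) - 5*√43 = (1775 - 1628) - 5*√43 = 147 - 5*√43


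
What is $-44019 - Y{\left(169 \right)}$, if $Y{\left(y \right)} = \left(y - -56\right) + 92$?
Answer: $-44336$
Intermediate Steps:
$Y{\left(y \right)} = 148 + y$ ($Y{\left(y \right)} = \left(y + 56\right) + 92 = \left(56 + y\right) + 92 = 148 + y$)
$-44019 - Y{\left(169 \right)} = -44019 - \left(148 + 169\right) = -44019 - 317 = -44336$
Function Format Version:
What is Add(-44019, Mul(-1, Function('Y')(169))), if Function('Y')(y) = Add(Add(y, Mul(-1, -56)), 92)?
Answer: -44336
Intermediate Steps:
Function('Y')(y) = Add(148, y) (Function('Y')(y) = Add(Add(y, 56), 92) = Add(Add(56, y), 92) = Add(148, y))
Add(-44019, Mul(-1, Function('Y')(169))) = Add(-44019, Mul(-1, Add(148, 169))) = Add(-44019, Mul(-1, 317)) = Add(-44019, -317) = -44336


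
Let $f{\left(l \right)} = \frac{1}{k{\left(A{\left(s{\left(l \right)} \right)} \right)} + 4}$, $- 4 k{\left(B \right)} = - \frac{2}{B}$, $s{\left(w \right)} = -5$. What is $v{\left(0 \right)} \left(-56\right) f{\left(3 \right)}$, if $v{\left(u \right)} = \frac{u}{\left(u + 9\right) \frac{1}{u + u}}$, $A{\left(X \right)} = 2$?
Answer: $0$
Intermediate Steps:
$v{\left(u \right)} = \frac{2 u^{2}}{9 + u}$ ($v{\left(u \right)} = \frac{u}{\left(9 + u\right) \frac{1}{2 u}} = \frac{u}{\frac{1}{2} \frac{1}{u} \left(9 + u\right)} = u \frac{2 u}{9 + u} = \frac{2 u^{2}}{9 + u}$)
$k{\left(B \right)} = \frac{1}{2 B}$ ($k{\left(B \right)} = - \frac{\left(-2\right) \frac{1}{B}}{4} = \frac{1}{2 B}$)
$f{\left(l \right)} = \frac{4}{17}$ ($f{\left(l \right)} = \frac{1}{\frac{1}{2 \cdot 2} + 4} = \frac{1}{\frac{1}{2} \cdot \frac{1}{2} + 4} = \frac{1}{\frac{1}{4} + 4} = \frac{1}{\frac{17}{4}} = \frac{4}{17}$)
$v{\left(0 \right)} \left(-56\right) f{\left(3 \right)} = \frac{2 \cdot 0^{2}}{9 + 0} \left(-56\right) \frac{4}{17} = 2 \cdot 0 \cdot \frac{1}{9} \left(-56\right) \frac{4}{17} = 0 \left(-56\right) \frac{4}{17} = 0 \cdot \frac{4}{17} = 0$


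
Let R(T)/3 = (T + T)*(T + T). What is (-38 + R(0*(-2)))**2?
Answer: 1444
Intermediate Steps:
R(T) = 12*T**2 (R(T) = 3*((T + T)*(T + T)) = 3*((2*T)*(2*T)) = 3*(4*T**2) = 12*T**2)
(-38 + R(0*(-2)))**2 = (-38 + 12*(0*(-2))**2)**2 = (-38 + 12*0**2)**2 = (-38 + 12*0)**2 = (-38 + 0)**2 = (-38)**2 = 1444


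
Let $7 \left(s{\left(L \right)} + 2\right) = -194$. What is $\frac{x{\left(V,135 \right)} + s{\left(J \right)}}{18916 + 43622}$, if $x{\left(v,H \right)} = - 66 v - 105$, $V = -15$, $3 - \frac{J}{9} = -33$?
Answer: $\frac{5987}{437766} \approx 0.013676$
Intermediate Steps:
$J = 324$ ($J = 27 - -297 = 27 + 297 = 324$)
$s{\left(L \right)} = - \frac{208}{7}$ ($s{\left(L \right)} = -2 + \frac{1}{7} \left(-194\right) = -2 - \frac{194}{7} = - \frac{208}{7}$)
$x{\left(v,H \right)} = -105 - 66 v$
$\frac{x{\left(V,135 \right)} + s{\left(J \right)}}{18916 + 43622} = \frac{\left(-105 - -990\right) - \frac{208}{7}}{18916 + 43622} = \frac{\left(-105 + 990\right) - \frac{208}{7}}{62538} = \left(885 - \frac{208}{7}\right) \frac{1}{62538} = \frac{5987}{7} \cdot \frac{1}{62538} = \frac{5987}{437766}$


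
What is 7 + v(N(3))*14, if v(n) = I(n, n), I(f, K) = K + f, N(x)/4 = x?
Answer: 343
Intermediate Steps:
N(x) = 4*x
v(n) = 2*n (v(n) = n + n = 2*n)
7 + v(N(3))*14 = 7 + (2*(4*3))*14 = 7 + (2*12)*14 = 7 + 24*14 = 7 + 336 = 343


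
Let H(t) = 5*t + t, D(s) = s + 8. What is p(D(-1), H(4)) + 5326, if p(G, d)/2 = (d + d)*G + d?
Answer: 6046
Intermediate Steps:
D(s) = 8 + s
H(t) = 6*t
p(G, d) = 2*d + 4*G*d (p(G, d) = 2*((d + d)*G + d) = 2*((2*d)*G + d) = 2*(2*G*d + d) = 2*(d + 2*G*d) = 2*d + 4*G*d)
p(D(-1), H(4)) + 5326 = 2*(6*4)*(1 + 2*(8 - 1)) + 5326 = 2*24*(1 + 2*7) + 5326 = 2*24*(1 + 14) + 5326 = 2*24*15 + 5326 = 720 + 5326 = 6046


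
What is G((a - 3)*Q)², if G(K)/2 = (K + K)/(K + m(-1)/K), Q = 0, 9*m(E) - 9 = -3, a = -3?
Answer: 0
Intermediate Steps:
m(E) = ⅔ (m(E) = 1 + (⅑)*(-3) = 1 - ⅓ = ⅔)
G(K) = 4*K/(K + 2/(3*K)) (G(K) = 2*((K + K)/(K + 2/(3*K))) = 2*((2*K)/(K + 2/(3*K))) = 2*(2*K/(K + 2/(3*K))) = 4*K/(K + 2/(3*K)))
G((a - 3)*Q)² = (12*((-3 - 3)*0)²/(2 + 3*((-3 - 3)*0)²))² = (12*(-6*0)²/(2 + 3*(-6*0)²))² = (12*0²/(2 + 3*0²))² = (12*0/(2 + 3*0))² = (12*0/(2 + 0))² = (12*0/2)² = (12*0*(½))² = 0² = 0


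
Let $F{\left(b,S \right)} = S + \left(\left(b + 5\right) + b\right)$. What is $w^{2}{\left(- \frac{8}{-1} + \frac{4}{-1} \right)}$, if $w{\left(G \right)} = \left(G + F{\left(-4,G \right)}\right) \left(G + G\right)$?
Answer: $1600$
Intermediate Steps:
$F{\left(b,S \right)} = 5 + S + 2 b$ ($F{\left(b,S \right)} = S + \left(\left(5 + b\right) + b\right) = S + \left(5 + 2 b\right) = 5 + S + 2 b$)
$w{\left(G \right)} = 2 G \left(-3 + 2 G\right)$ ($w{\left(G \right)} = \left(G + \left(5 + G + 2 \left(-4\right)\right)\right) \left(G + G\right) = \left(G + \left(5 + G - 8\right)\right) 2 G = \left(G + \left(-3 + G\right)\right) 2 G = \left(-3 + 2 G\right) 2 G = 2 G \left(-3 + 2 G\right)$)
$w^{2}{\left(- \frac{8}{-1} + \frac{4}{-1} \right)} = \left(2 \left(- \frac{8}{-1} + \frac{4}{-1}\right) \left(-3 + 2 \left(- \frac{8}{-1} + \frac{4}{-1}\right)\right)\right)^{2} = \left(2 \left(\left(-8\right) \left(-1\right) + 4 \left(-1\right)\right) \left(-3 + 2 \left(\left(-8\right) \left(-1\right) + 4 \left(-1\right)\right)\right)\right)^{2} = \left(2 \left(8 - 4\right) \left(-3 + 2 \left(8 - 4\right)\right)\right)^{2} = \left(2 \cdot 4 \left(-3 + 2 \cdot 4\right)\right)^{2} = \left(2 \cdot 4 \left(-3 + 8\right)\right)^{2} = \left(2 \cdot 4 \cdot 5\right)^{2} = 40^{2} = 1600$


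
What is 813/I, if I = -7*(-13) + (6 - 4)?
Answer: 271/31 ≈ 8.7419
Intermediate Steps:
I = 93 (I = 91 + 2 = 93)
813/I = 813/93 = 813*(1/93) = 271/31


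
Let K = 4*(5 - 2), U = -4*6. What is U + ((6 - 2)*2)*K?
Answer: 72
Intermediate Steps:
U = -24
K = 12 (K = 4*3 = 12)
U + ((6 - 2)*2)*K = -24 + ((6 - 2)*2)*12 = -24 + (4*2)*12 = -24 + 8*12 = -24 + 96 = 72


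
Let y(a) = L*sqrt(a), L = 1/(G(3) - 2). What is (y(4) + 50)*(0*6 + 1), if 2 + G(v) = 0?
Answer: 99/2 ≈ 49.500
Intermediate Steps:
G(v) = -2 (G(v) = -2 + 0 = -2)
L = -1/4 (L = 1/(-2 - 2) = 1/(-4) = -1/4 ≈ -0.25000)
y(a) = -sqrt(a)/4
(y(4) + 50)*(0*6 + 1) = (-sqrt(4)/4 + 50)*(0*6 + 1) = (-1/4*2 + 50)*(0 + 1) = (-1/2 + 50)*1 = (99/2)*1 = 99/2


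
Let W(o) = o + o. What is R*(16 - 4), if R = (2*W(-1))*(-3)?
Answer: 144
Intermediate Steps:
W(o) = 2*o
R = 12 (R = (2*(2*(-1)))*(-3) = (2*(-2))*(-3) = -4*(-3) = 12)
R*(16 - 4) = 12*(16 - 4) = 12*12 = 144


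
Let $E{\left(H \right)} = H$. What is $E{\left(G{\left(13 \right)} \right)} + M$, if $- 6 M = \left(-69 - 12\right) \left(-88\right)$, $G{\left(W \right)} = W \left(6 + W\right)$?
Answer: $-941$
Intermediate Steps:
$M = -1188$ ($M = - \frac{\left(-69 - 12\right) \left(-88\right)}{6} = - \frac{\left(-81\right) \left(-88\right)}{6} = \left(- \frac{1}{6}\right) 7128 = -1188$)
$E{\left(G{\left(13 \right)} \right)} + M = 13 \left(6 + 13\right) - 1188 = 13 \cdot 19 - 1188 = 247 - 1188 = -941$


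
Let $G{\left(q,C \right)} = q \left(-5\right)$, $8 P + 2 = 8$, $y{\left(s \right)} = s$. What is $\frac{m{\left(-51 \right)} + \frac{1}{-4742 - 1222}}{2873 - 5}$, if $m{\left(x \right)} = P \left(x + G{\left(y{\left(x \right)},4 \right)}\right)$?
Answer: $\frac{912491}{17104752} \approx 0.053347$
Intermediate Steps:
$P = \frac{3}{4}$ ($P = - \frac{1}{4} + \frac{1}{8} \cdot 8 = - \frac{1}{4} + 1 = \frac{3}{4} \approx 0.75$)
$G{\left(q,C \right)} = - 5 q$
$m{\left(x \right)} = - 3 x$ ($m{\left(x \right)} = \frac{3 \left(x - 5 x\right)}{4} = \frac{3 \left(- 4 x\right)}{4} = - 3 x$)
$\frac{m{\left(-51 \right)} + \frac{1}{-4742 - 1222}}{2873 - 5} = \frac{\left(-3\right) \left(-51\right) + \frac{1}{-4742 - 1222}}{2873 - 5} = \frac{153 + \frac{1}{-5964}}{2868} = \left(153 - \frac{1}{5964}\right) \frac{1}{2868} = \frac{912491}{5964} \cdot \frac{1}{2868} = \frac{912491}{17104752}$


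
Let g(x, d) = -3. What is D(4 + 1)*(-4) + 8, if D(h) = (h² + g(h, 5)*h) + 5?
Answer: -52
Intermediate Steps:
D(h) = 5 + h² - 3*h (D(h) = (h² - 3*h) + 5 = 5 + h² - 3*h)
D(4 + 1)*(-4) + 8 = (5 + (4 + 1)² - 3*(4 + 1))*(-4) + 8 = (5 + 5² - 3*5)*(-4) + 8 = (5 + 25 - 15)*(-4) + 8 = 15*(-4) + 8 = -60 + 8 = -52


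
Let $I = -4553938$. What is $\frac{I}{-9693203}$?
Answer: $\frac{4553938}{9693203} \approx 0.46981$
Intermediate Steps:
$\frac{I}{-9693203} = - \frac{4553938}{-9693203} = \left(-4553938\right) \left(- \frac{1}{9693203}\right) = \frac{4553938}{9693203}$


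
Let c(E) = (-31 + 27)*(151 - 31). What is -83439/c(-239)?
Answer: 27813/160 ≈ 173.83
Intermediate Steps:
c(E) = -480 (c(E) = -4*120 = -480)
-83439/c(-239) = -83439/(-480) = -83439*(-1/480) = 27813/160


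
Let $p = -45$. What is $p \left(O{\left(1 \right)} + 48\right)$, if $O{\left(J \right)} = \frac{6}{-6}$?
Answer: $-2115$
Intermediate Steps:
$O{\left(J \right)} = -1$ ($O{\left(J \right)} = 6 \left(- \frac{1}{6}\right) = -1$)
$p \left(O{\left(1 \right)} + 48\right) = - 45 \left(-1 + 48\right) = \left(-45\right) 47 = -2115$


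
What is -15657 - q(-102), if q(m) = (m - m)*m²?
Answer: -15657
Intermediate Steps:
q(m) = 0 (q(m) = 0*m² = 0)
-15657 - q(-102) = -15657 - 1*0 = -15657 + 0 = -15657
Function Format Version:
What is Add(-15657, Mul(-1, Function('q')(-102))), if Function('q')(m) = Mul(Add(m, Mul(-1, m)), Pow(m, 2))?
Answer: -15657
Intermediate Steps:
Function('q')(m) = 0 (Function('q')(m) = Mul(0, Pow(m, 2)) = 0)
Add(-15657, Mul(-1, Function('q')(-102))) = Add(-15657, Mul(-1, 0)) = Add(-15657, 0) = -15657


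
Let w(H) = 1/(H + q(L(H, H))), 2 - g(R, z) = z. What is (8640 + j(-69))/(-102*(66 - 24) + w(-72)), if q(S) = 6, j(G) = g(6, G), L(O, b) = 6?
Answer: -574926/282745 ≈ -2.0334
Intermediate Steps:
g(R, z) = 2 - z
j(G) = 2 - G
w(H) = 1/(6 + H) (w(H) = 1/(H + 6) = 1/(6 + H))
(8640 + j(-69))/(-102*(66 - 24) + w(-72)) = (8640 + (2 - 1*(-69)))/(-102*(66 - 24) + 1/(6 - 72)) = (8640 + (2 + 69))/(-102*42 + 1/(-66)) = (8640 + 71)/(-4284 - 1/66) = 8711/(-282745/66) = 8711*(-66/282745) = -574926/282745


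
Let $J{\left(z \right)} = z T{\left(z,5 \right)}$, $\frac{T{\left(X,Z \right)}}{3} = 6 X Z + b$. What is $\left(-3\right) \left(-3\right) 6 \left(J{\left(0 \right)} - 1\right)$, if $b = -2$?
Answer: $-54$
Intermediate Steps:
$T{\left(X,Z \right)} = -6 + 18 X Z$ ($T{\left(X,Z \right)} = 3 \left(6 X Z - 2\right) = 3 \left(-2 + 6 X Z\right) = -6 + 18 X Z$)
$J{\left(z \right)} = z \left(-6 + 90 z\right)$ ($J{\left(z \right)} = z \left(-6 + 18 z 5\right) = z \left(-6 + 90 z\right)$)
$\left(-3\right) \left(-3\right) 6 \left(J{\left(0 \right)} - 1\right) = \left(-3\right) \left(-3\right) 6 \left(6 \cdot 0 \left(-1 + 15 \cdot 0\right) - 1\right) = 9 \cdot 6 \left(6 \cdot 0 \left(-1 + 0\right) - 1\right) = 54 \left(6 \cdot 0 \left(-1\right) - 1\right) = 54 \left(0 - 1\right) = 54 \left(-1\right) = -54$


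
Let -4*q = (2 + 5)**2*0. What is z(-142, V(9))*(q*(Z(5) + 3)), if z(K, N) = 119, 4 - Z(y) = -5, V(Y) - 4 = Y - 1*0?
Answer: 0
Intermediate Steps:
V(Y) = 4 + Y (V(Y) = 4 + (Y - 1*0) = 4 + (Y + 0) = 4 + Y)
Z(y) = 9 (Z(y) = 4 - 1*(-5) = 4 + 5 = 9)
q = 0 (q = -(2 + 5)**2*0/4 = -7**2*0/4 = -49*0/4 = -1/4*0 = 0)
z(-142, V(9))*(q*(Z(5) + 3)) = 119*(0*(9 + 3)) = 119*(0*12) = 119*0 = 0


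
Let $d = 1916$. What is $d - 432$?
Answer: $1484$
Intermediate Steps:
$d - 432 = 1916 - 432 = 1484$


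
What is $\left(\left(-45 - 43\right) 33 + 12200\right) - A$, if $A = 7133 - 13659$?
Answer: $15822$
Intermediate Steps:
$A = -6526$
$\left(\left(-45 - 43\right) 33 + 12200\right) - A = \left(\left(-45 - 43\right) 33 + 12200\right) - -6526 = \left(\left(-88\right) 33 + 12200\right) + 6526 = \left(-2904 + 12200\right) + 6526 = 9296 + 6526 = 15822$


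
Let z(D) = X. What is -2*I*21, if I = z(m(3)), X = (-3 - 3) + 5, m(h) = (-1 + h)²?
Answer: 42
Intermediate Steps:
X = -1 (X = -6 + 5 = -1)
z(D) = -1
I = -1
-2*I*21 = -2*(-1)*21 = 2*21 = 42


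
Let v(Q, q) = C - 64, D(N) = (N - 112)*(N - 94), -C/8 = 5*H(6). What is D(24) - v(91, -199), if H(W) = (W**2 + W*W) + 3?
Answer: 9224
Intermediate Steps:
H(W) = 3 + 2*W**2 (H(W) = (W**2 + W**2) + 3 = 2*W**2 + 3 = 3 + 2*W**2)
C = -3000 (C = -40*(3 + 2*6**2) = -40*(3 + 2*36) = -40*(3 + 72) = -40*75 = -8*375 = -3000)
D(N) = (-112 + N)*(-94 + N)
v(Q, q) = -3064 (v(Q, q) = -3000 - 64 = -3064)
D(24) - v(91, -199) = (10528 + 24**2 - 206*24) - 1*(-3064) = (10528 + 576 - 4944) + 3064 = 6160 + 3064 = 9224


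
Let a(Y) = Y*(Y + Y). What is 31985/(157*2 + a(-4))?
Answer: 31985/346 ≈ 92.442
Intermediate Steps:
a(Y) = 2*Y² (a(Y) = Y*(2*Y) = 2*Y²)
31985/(157*2 + a(-4)) = 31985/(157*2 + 2*(-4)²) = 31985/(314 + 2*16) = 31985/(314 + 32) = 31985/346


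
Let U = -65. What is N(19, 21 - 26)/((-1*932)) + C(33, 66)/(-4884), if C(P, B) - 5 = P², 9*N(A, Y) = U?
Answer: -738251/3413916 ≈ -0.21625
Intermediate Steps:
N(A, Y) = -65/9 (N(A, Y) = (⅑)*(-65) = -65/9)
C(P, B) = 5 + P²
N(19, 21 - 26)/((-1*932)) + C(33, 66)/(-4884) = -65/(9*((-1*932))) + (5 + 33²)/(-4884) = -65/9/(-932) + (5 + 1089)*(-1/4884) = -65/9*(-1/932) + 1094*(-1/4884) = 65/8388 - 547/2442 = -738251/3413916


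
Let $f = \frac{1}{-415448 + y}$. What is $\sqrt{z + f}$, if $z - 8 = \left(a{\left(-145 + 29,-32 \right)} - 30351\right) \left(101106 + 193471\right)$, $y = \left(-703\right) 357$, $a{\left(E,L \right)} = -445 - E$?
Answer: $\frac{i \sqrt{4013737175953360421891}}{666419} \approx 95066.0 i$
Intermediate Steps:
$y = -250971$
$z = -9037622352$ ($z = 8 + \left(\left(-445 - \left(-145 + 29\right)\right) - 30351\right) \left(101106 + 193471\right) = 8 + \left(\left(-445 - -116\right) - 30351\right) 294577 = 8 + \left(\left(-445 + 116\right) - 30351\right) 294577 = 8 + \left(-329 - 30351\right) 294577 = 8 - 9037622360 = -9037622352$)
$f = - \frac{1}{666419}$ ($f = \frac{1}{-415448 - 250971} = \frac{1}{-666419} = - \frac{1}{666419} \approx -1.5006 \cdot 10^{-6}$)
$\sqrt{z + f} = \sqrt{-9037622352 - \frac{1}{666419}} = \sqrt{- \frac{6022843250197489}{666419}} = \frac{i \sqrt{4013737175953360421891}}{666419}$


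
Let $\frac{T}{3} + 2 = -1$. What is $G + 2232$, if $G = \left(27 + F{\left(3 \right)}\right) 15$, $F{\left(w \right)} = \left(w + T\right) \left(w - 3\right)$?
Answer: $2637$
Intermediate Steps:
$T = -9$ ($T = -6 + 3 \left(-1\right) = -6 - 3 = -9$)
$F{\left(w \right)} = \left(-9 + w\right) \left(-3 + w\right)$ ($F{\left(w \right)} = \left(w - 9\right) \left(w - 3\right) = \left(-9 + w\right) \left(-3 + w\right)$)
$G = 405$ ($G = \left(27 + \left(27 + 3^{2} - 36\right)\right) 15 = \left(27 + \left(27 + 9 - 36\right)\right) 15 = \left(27 + 0\right) 15 = 27 \cdot 15 = 405$)
$G + 2232 = 405 + 2232 = 2637$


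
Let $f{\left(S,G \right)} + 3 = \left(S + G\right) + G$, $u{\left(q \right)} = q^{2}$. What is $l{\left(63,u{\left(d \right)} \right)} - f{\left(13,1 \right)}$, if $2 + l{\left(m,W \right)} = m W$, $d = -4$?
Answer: $994$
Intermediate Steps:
$l{\left(m,W \right)} = -2 + W m$ ($l{\left(m,W \right)} = -2 + m W = -2 + W m$)
$f{\left(S,G \right)} = -3 + S + 2 G$ ($f{\left(S,G \right)} = -3 + \left(\left(S + G\right) + G\right) = -3 + \left(\left(G + S\right) + G\right) = -3 + \left(S + 2 G\right) = -3 + S + 2 G$)
$l{\left(63,u{\left(d \right)} \right)} - f{\left(13,1 \right)} = \left(-2 + \left(-4\right)^{2} \cdot 63\right) - \left(-3 + 13 + 2 \cdot 1\right) = \left(-2 + 16 \cdot 63\right) - \left(-3 + 13 + 2\right) = \left(-2 + 1008\right) - 12 = 1006 - 12 = 994$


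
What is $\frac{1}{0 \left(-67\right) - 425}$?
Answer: $- \frac{1}{425} \approx -0.0023529$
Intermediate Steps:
$\frac{1}{0 \left(-67\right) - 425} = \frac{1}{0 - 425} = \frac{1}{-425} = - \frac{1}{425}$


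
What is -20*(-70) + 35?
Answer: 1435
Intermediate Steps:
-20*(-70) + 35 = 1400 + 35 = 1435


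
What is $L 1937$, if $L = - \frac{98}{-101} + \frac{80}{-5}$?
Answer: $- \frac{2940366}{101} \approx -29113.0$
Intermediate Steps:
$L = - \frac{1518}{101}$ ($L = \left(-98\right) \left(- \frac{1}{101}\right) + 80 \left(- \frac{1}{5}\right) = \frac{98}{101} - 16 = - \frac{1518}{101} \approx -15.03$)
$L 1937 = \left(- \frac{1518}{101}\right) 1937 = - \frac{2940366}{101}$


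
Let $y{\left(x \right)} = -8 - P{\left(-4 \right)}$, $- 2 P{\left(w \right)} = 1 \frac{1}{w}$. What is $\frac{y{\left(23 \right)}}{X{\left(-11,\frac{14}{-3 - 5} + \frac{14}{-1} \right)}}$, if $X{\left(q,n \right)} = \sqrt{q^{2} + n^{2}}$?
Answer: $- \frac{13 \sqrt{5905}}{2362} \approx -0.42294$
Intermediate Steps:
$P{\left(w \right)} = - \frac{1}{2 w}$ ($P{\left(w \right)} = - \frac{1 \frac{1}{w}}{2} = - \frac{1}{2 w}$)
$X{\left(q,n \right)} = \sqrt{n^{2} + q^{2}}$
$y{\left(x \right)} = - \frac{65}{8}$ ($y{\left(x \right)} = -8 - - \frac{1}{2 \left(-4\right)} = -8 - \left(- \frac{1}{2}\right) \left(- \frac{1}{4}\right) = -8 - \frac{1}{8} = - \frac{65}{8}$)
$\frac{y{\left(23 \right)}}{X{\left(-11,\frac{14}{-3 - 5} + \frac{14}{-1} \right)}} = - \frac{65}{8 \sqrt{\left(\frac{14}{-3 - 5} + \frac{14}{-1}\right)^{2} + \left(-11\right)^{2}}} = - \frac{65}{8 \sqrt{\left(\frac{14}{-3 - 5} + 14 \left(-1\right)\right)^{2} + 121}} = - \frac{65}{8 \sqrt{\left(\frac{14}{-8} - 14\right)^{2} + 121}} = - \frac{65}{8 \sqrt{\left(14 \left(- \frac{1}{8}\right) - 14\right)^{2} + 121}} = - \frac{65}{8 \sqrt{\left(- \frac{7}{4} - 14\right)^{2} + 121}} = - \frac{65}{8 \sqrt{\left(- \frac{63}{4}\right)^{2} + 121}} = - \frac{65}{8 \sqrt{\frac{3969}{16} + 121}} = - \frac{65}{8 \sqrt{\frac{5905}{16}}} = - \frac{65}{8 \frac{\sqrt{5905}}{4}} = - \frac{65 \frac{4 \sqrt{5905}}{5905}}{8} = - \frac{13 \sqrt{5905}}{2362}$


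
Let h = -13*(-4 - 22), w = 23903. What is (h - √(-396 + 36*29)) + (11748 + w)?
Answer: 35989 - 18*√2 ≈ 35964.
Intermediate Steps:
h = 338 (h = -13*(-26) = 338)
(h - √(-396 + 36*29)) + (11748 + w) = (338 - √(-396 + 36*29)) + (11748 + 23903) = (338 - √(-396 + 1044)) + 35651 = (338 - √648) + 35651 = (338 - 18*√2) + 35651 = 35989 - 18*√2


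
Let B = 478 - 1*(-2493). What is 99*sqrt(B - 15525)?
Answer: 99*I*sqrt(12554) ≈ 11092.0*I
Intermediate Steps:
B = 2971 (B = 478 + 2493 = 2971)
99*sqrt(B - 15525) = 99*sqrt(2971 - 15525) = 99*sqrt(-12554) = 99*(I*sqrt(12554)) = 99*I*sqrt(12554)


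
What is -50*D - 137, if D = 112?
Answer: -5737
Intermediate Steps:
-50*D - 137 = -50*112 - 137 = -5600 - 137 = -5737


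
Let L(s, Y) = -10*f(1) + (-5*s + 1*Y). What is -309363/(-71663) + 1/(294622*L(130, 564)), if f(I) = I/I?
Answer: 8749933923793/2026895653056 ≈ 4.3169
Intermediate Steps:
f(I) = 1
L(s, Y) = -10 + Y - 5*s (L(s, Y) = -10*1 + (-5*s + 1*Y) = -10 + (-5*s + Y) = -10 + (Y - 5*s) = -10 + Y - 5*s)
-309363/(-71663) + 1/(294622*L(130, 564)) = -309363/(-71663) + 1/(294622*(-10 + 564 - 5*130)) = -309363*(-1/71663) + 1/(294622*(-10 + 564 - 650)) = 309363/71663 + (1/294622)/(-96) = 309363/71663 + (1/294622)*(-1/96) = 309363/71663 - 1/28283712 = 8749933923793/2026895653056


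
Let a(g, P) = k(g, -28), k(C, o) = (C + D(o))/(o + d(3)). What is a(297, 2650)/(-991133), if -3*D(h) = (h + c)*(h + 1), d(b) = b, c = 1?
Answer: 54/24778325 ≈ 2.1793e-6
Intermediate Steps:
D(h) = -(1 + h)²/3 (D(h) = -(h + 1)*(h + 1)/3 = -(1 + h)*(1 + h)/3 = -(1 + h)²/3)
k(C, o) = (-⅓ + C - 2*o/3 - o²/3)/(3 + o) (k(C, o) = (C + (-⅓ - 2*o/3 - o²/3))/(o + 3) = (-⅓ + C - 2*o/3 - o²/3)/(3 + o))
a(g, P) = 243/25 - g/25 (a(g, P) = (-1 - 1*(-28)² - 2*(-28) + 3*g)/(3*(3 - 28)) = (⅓)*(-1 - 1*784 + 56 + 3*g)/(-25) = (⅓)*(-1/25)*(-1 - 784 + 56 + 3*g) = (⅓)*(-1/25)*(-729 + 3*g) = 243/25 - g/25)
a(297, 2650)/(-991133) = (243/25 - 1/25*297)/(-991133) = (243/25 - 297/25)*(-1/991133) = -54/25*(-1/991133) = 54/24778325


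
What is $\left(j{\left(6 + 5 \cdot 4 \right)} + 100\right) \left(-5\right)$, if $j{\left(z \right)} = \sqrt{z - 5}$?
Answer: $-500 - 5 \sqrt{21} \approx -522.91$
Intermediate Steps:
$j{\left(z \right)} = \sqrt{-5 + z}$
$\left(j{\left(6 + 5 \cdot 4 \right)} + 100\right) \left(-5\right) = \left(\sqrt{-5 + \left(6 + 5 \cdot 4\right)} + 100\right) \left(-5\right) = \left(\sqrt{-5 + \left(6 + 20\right)} + 100\right) \left(-5\right) = \left(\sqrt{-5 + 26} + 100\right) \left(-5\right) = \left(\sqrt{21} + 100\right) \left(-5\right) = \left(100 + \sqrt{21}\right) \left(-5\right) = -500 - 5 \sqrt{21}$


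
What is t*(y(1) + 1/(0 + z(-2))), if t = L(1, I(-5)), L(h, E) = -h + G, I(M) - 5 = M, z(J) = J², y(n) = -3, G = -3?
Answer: 11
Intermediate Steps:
I(M) = 5 + M
L(h, E) = -3 - h (L(h, E) = -h - 3 = -3 - h)
t = -4 (t = -3 - 1*1 = -3 - 1 = -4)
t*(y(1) + 1/(0 + z(-2))) = -4*(-3 + 1/(0 + (-2)²)) = -4*(-3 + 1/(0 + 4)) = -4*(-3 + 1/4) = -4*(-3 + ¼) = -4*(-11/4) = 11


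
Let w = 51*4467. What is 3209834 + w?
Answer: 3437651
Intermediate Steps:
w = 227817
3209834 + w = 3209834 + 227817 = 3437651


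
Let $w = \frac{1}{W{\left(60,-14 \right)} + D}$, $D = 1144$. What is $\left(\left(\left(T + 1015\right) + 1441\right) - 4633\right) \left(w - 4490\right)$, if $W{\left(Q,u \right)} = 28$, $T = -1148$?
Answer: $\frac{17497077675}{1172} \approx 1.4929 \cdot 10^{7}$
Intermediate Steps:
$w = \frac{1}{1172}$ ($w = \frac{1}{28 + 1144} = \frac{1}{1172} \approx 0.00085324$)
$\left(\left(\left(T + 1015\right) + 1441\right) - 4633\right) \left(w - 4490\right) = \left(\left(\left(-1148 + 1015\right) + 1441\right) - 4633\right) \left(\frac{1}{1172} - 4490\right) = \left(\left(-133 + 1441\right) - 4633\right) \left(- \frac{5262279}{1172}\right) = \left(1308 - 4633\right) \left(- \frac{5262279}{1172}\right) = \left(-3325\right) \left(- \frac{5262279}{1172}\right) = \frac{17497077675}{1172}$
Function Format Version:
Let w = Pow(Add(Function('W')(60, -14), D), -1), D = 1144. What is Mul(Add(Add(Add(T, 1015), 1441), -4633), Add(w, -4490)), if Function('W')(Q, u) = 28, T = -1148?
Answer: Rational(17497077675, 1172) ≈ 1.4929e+7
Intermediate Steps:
w = Rational(1, 1172) (w = Pow(Add(28, 1144), -1) = Pow(1172, -1) = Rational(1, 1172) ≈ 0.00085324)
Mul(Add(Add(Add(T, 1015), 1441), -4633), Add(w, -4490)) = Mul(Add(Add(Add(-1148, 1015), 1441), -4633), Add(Rational(1, 1172), -4490)) = Mul(Add(Add(-133, 1441), -4633), Rational(-5262279, 1172)) = Mul(Add(1308, -4633), Rational(-5262279, 1172)) = Mul(-3325, Rational(-5262279, 1172)) = Rational(17497077675, 1172)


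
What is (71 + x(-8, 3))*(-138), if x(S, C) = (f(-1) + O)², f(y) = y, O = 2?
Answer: -9936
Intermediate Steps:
x(S, C) = 1 (x(S, C) = (-1 + 2)² = 1² = 1)
(71 + x(-8, 3))*(-138) = (71 + 1)*(-138) = 72*(-138) = -9936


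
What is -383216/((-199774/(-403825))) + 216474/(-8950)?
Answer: -346268861654219/446994325 ≈ -7.7466e+5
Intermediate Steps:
-383216/((-199774/(-403825))) + 216474/(-8950) = -383216/((-199774*(-1/403825))) + 216474*(-1/8950) = -383216/199774/403825 - 108237/4475 = -383216*403825/199774 - 108237/4475 = -77376100600/99887 - 108237/4475 = -346268861654219/446994325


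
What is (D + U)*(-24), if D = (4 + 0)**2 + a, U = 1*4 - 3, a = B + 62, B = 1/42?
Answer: -13276/7 ≈ -1896.6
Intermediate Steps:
B = 1/42 ≈ 0.023810
a = 2605/42 (a = 1/42 + 62 = 2605/42 ≈ 62.024)
U = 1 (U = 4 - 3 = 1)
D = 3277/42 (D = (4 + 0)**2 + 2605/42 = 4**2 + 2605/42 = 16 + 2605/42 = 3277/42 ≈ 78.024)
(D + U)*(-24) = (3277/42 + 1)*(-24) = (3319/42)*(-24) = -13276/7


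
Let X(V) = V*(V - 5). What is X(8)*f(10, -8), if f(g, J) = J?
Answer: -192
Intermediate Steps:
X(V) = V*(-5 + V)
X(8)*f(10, -8) = (8*(-5 + 8))*(-8) = (8*3)*(-8) = 24*(-8) = -192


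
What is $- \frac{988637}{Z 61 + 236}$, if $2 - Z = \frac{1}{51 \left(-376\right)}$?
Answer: $- \frac{18958103112}{6865069} \approx -2761.5$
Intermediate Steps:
$Z = \frac{38353}{19176}$ ($Z = 2 - \frac{1}{51 \left(-376\right)} = 2 - \frac{1}{51} \left(- \frac{1}{376}\right) = 2 - - \frac{1}{19176} = 2 + \frac{1}{19176} = \frac{38353}{19176} \approx 2.0001$)
$- \frac{988637}{Z 61 + 236} = - \frac{988637}{\frac{38353}{19176} \cdot 61 + 236} = - \frac{988637}{\frac{2339533}{19176} + 236} = - \frac{988637}{\frac{6865069}{19176}} = \left(-988637\right) \frac{19176}{6865069} = - \frac{18958103112}{6865069}$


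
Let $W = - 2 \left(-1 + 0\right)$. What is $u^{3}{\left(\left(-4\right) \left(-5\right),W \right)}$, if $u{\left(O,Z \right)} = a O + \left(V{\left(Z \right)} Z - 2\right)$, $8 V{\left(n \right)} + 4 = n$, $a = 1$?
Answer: $\frac{42875}{8} \approx 5359.4$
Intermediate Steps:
$V{\left(n \right)} = - \frac{1}{2} + \frac{n}{8}$
$W = 2$ ($W = \left(-2\right) \left(-1\right) = 2$)
$u{\left(O,Z \right)} = -2 + O + Z \left(- \frac{1}{2} + \frac{Z}{8}\right)$ ($u{\left(O,Z \right)} = 1 O + \left(\left(- \frac{1}{2} + \frac{Z}{8}\right) Z - 2\right) = O + \left(Z \left(- \frac{1}{2} + \frac{Z}{8}\right) - 2\right) = O + \left(-2 + Z \left(- \frac{1}{2} + \frac{Z}{8}\right)\right) = -2 + O + Z \left(- \frac{1}{2} + \frac{Z}{8}\right)$)
$u^{3}{\left(\left(-4\right) \left(-5\right),W \right)} = \left(-2 - -20 + \frac{1}{8} \cdot 2 \left(-4 + 2\right)\right)^{3} = \left(-2 + 20 + \frac{1}{8} \cdot 2 \left(-2\right)\right)^{3} = \left(-2 + 20 - \frac{1}{2}\right)^{3} = \left(\frac{35}{2}\right)^{3} = \frac{42875}{8}$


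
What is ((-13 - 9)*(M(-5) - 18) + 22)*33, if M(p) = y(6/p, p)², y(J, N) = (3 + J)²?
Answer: 3857964/625 ≈ 6172.7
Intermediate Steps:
M(p) = (3 + 6/p)⁴ (M(p) = ((3 + 6/p)²)² = (3 + 6/p)⁴)
((-13 - 9)*(M(-5) - 18) + 22)*33 = ((-13 - 9)*(81*(2 - 5)⁴/(-5)⁴ - 18) + 22)*33 = (-22*(81*(1/625)*(-3)⁴ - 18) + 22)*33 = (-22*(81*(1/625)*81 - 18) + 22)*33 = (-22*(6561/625 - 18) + 22)*33 = (-22*(-4689/625) + 22)*33 = (103158/625 + 22)*33 = (116908/625)*33 = 3857964/625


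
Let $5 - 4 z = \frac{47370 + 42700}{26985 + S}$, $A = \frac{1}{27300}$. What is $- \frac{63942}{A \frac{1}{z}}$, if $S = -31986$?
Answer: $- \frac{16739735853750}{1667} \approx -1.0042 \cdot 10^{10}$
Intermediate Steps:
$A = \frac{1}{27300} \approx 3.663 \cdot 10^{-5}$
$z = \frac{115075}{20004}$ ($z = \frac{5}{4} - \frac{\left(47370 + 42700\right) \frac{1}{26985 - 31986}}{4} = \frac{5}{4} - \frac{90070 \frac{1}{-5001}}{4} = \frac{5}{4} - \frac{90070 \left(- \frac{1}{5001}\right)}{4} = \frac{5}{4} - - \frac{45035}{10002} = \frac{5}{4} + \frac{45035}{10002} = \frac{115075}{20004} \approx 5.7526$)
$- \frac{63942}{A \frac{1}{z}} = - \frac{63942}{\frac{1}{27300} \frac{1}{\frac{115075}{20004}}} = - \frac{63942}{\frac{1}{27300} \cdot \frac{20004}{115075}} = - \frac{63942}{\frac{1667}{261795625}} = \left(-63942\right) \frac{261795625}{1667} = - \frac{16739735853750}{1667}$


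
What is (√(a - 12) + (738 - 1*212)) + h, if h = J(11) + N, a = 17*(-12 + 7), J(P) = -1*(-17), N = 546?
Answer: 1089 + I*√97 ≈ 1089.0 + 9.8489*I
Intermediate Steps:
J(P) = 17
a = -85 (a = 17*(-5) = -85)
h = 563 (h = 17 + 546 = 563)
(√(a - 12) + (738 - 1*212)) + h = (√(-85 - 12) + (738 - 1*212)) + 563 = (√(-97) + (738 - 212)) + 563 = (I*√97 + 526) + 563 = (526 + I*√97) + 563 = 1089 + I*√97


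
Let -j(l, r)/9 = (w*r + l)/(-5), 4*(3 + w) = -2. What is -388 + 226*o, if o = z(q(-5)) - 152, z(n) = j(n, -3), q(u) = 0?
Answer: -152343/5 ≈ -30469.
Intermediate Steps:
w = -7/2 (w = -3 + (¼)*(-2) = -3 - ½ = -7/2 ≈ -3.5000)
j(l, r) = -63*r/10 + 9*l/5 (j(l, r) = -9*(-7*r/2 + l)/(-5) = -9*(l - 7*r/2)*(-1)/5 = -9*(-l/5 + 7*r/10) = -63*r/10 + 9*l/5)
z(n) = 189/10 + 9*n/5 (z(n) = -63/10*(-3) + 9*n/5 = 189/10 + 9*n/5)
o = -1331/10 (o = (189/10 + (9/5)*0) - 152 = (189/10 + 0) - 152 = 189/10 - 152 = -1331/10 ≈ -133.10)
-388 + 226*o = -388 + 226*(-1331/10) = -388 - 150403/5 = -152343/5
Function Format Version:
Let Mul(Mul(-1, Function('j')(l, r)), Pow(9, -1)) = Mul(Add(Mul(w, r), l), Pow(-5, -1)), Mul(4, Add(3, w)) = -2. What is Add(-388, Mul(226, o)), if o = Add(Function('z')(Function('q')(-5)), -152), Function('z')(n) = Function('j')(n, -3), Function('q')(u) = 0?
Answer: Rational(-152343, 5) ≈ -30469.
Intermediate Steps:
w = Rational(-7, 2) (w = Add(-3, Mul(Rational(1, 4), -2)) = Add(-3, Rational(-1, 2)) = Rational(-7, 2) ≈ -3.5000)
Function('j')(l, r) = Add(Mul(Rational(-63, 10), r), Mul(Rational(9, 5), l)) (Function('j')(l, r) = Mul(-9, Mul(Add(Mul(Rational(-7, 2), r), l), Pow(-5, -1))) = Mul(-9, Mul(Add(l, Mul(Rational(-7, 2), r)), Rational(-1, 5))) = Mul(-9, Add(Mul(Rational(-1, 5), l), Mul(Rational(7, 10), r))) = Add(Mul(Rational(-63, 10), r), Mul(Rational(9, 5), l)))
Function('z')(n) = Add(Rational(189, 10), Mul(Rational(9, 5), n)) (Function('z')(n) = Add(Mul(Rational(-63, 10), -3), Mul(Rational(9, 5), n)) = Add(Rational(189, 10), Mul(Rational(9, 5), n)))
o = Rational(-1331, 10) (o = Add(Add(Rational(189, 10), Mul(Rational(9, 5), 0)), -152) = Add(Add(Rational(189, 10), 0), -152) = Add(Rational(189, 10), -152) = Rational(-1331, 10) ≈ -133.10)
Add(-388, Mul(226, o)) = Add(-388, Mul(226, Rational(-1331, 10))) = Add(-388, Rational(-150403, 5)) = Rational(-152343, 5)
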